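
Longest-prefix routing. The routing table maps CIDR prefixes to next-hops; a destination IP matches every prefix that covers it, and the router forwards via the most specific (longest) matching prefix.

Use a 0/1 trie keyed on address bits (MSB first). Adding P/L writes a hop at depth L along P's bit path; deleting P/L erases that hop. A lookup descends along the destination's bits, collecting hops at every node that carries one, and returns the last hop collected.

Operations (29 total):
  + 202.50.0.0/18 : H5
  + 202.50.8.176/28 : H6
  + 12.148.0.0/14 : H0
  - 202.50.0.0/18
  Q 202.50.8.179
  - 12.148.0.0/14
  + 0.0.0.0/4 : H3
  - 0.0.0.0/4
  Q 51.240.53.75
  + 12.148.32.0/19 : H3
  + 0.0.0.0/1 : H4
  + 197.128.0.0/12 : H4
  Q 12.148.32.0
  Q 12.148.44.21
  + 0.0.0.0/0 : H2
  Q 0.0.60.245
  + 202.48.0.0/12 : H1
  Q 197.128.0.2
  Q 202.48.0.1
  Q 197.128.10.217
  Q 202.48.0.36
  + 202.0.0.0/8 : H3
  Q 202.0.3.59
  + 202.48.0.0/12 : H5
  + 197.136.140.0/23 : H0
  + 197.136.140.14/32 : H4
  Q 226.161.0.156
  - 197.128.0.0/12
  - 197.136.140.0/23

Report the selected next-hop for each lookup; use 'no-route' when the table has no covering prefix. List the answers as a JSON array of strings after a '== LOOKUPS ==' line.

Apply in order:
  + 202.50.0.0/18 (H5) depth=18
  + 202.50.8.176/28 (H6) depth=28
  + 12.148.0.0/14 (H0) depth=14
  - 202.50.0.0/18 clear@18
  lookup 202.50.8.179: bits 1100101000110010000010001011 walk d0:-→d1:-→d2:-→d3:-→d4:-→d5:-→d6:-→d7:-→d8:-→d9:-→d10:-→d11:-→d12:-→d13:-→d14:-→d15:-→d16:-→d17:-→d18:-→d19:-→d20:-→d21:-→d22:-→d23:-→d24:-→d25:-→d26:-→d27:-→d28:H6 -> H6
  - 12.148.0.0/14 clear@14
  + 0.0.0.0/4 (H3) depth=4
  - 0.0.0.0/4 clear@4
  lookup 51.240.53.75: bits 00 walk d0:-→d1:-→d2:- -> no-route
  + 12.148.32.0/19 (H3) depth=19
  + 0.0.0.0/1 (H4) depth=1
  + 197.128.0.0/12 (H4) depth=12
  lookup 12.148.32.0: bits 0000110010010100001 walk d0:-→d1:H4→d2:-→d3:-→d4:-→d5:-→d6:-→d7:-→d8:-→d9:-→d10:-→d11:-→d12:-→d13:-→d14:-→d15:-→d16:-→d17:-→d18:-→d19:H3 -> H3
  lookup 12.148.44.21: bits 0000110010010100001 walk d0:-→d1:H4→d2:-→d3:-→d4:-→d5:-→d6:-→d7:-→d8:-→d9:-→d10:-→d11:-→d12:-→d13:-→d14:-→d15:-→d16:-→d17:-→d18:-→d19:H3 -> H3
  + 0.0.0.0/0 (H2) depth=0
  lookup 0.0.60.245: bits 0000 walk d0:H2→d1:H4→d2:-→d3:-→d4:- -> H4
  + 202.48.0.0/12 (H1) depth=12
  lookup 197.128.0.2: bits 110001011000 walk d0:H2→d1:-→d2:-→d3:-→d4:-→d5:-→d6:-→d7:-→d8:-→d9:-→d10:-→d11:-→d12:H4 -> H4
  lookup 202.48.0.1: bits 11001010001100 walk d0:H2→d1:-→d2:-→d3:-→d4:-→d5:-→d6:-→d7:-→d8:-→d9:-→d10:-→d11:-→d12:H1→d13:-→d14:- -> H1
  lookup 197.128.10.217: bits 110001011000 walk d0:H2→d1:-→d2:-→d3:-→d4:-→d5:-→d6:-→d7:-→d8:-→d9:-→d10:-→d11:-→d12:H4 -> H4
  lookup 202.48.0.36: bits 11001010001100 walk d0:H2→d1:-→d2:-→d3:-→d4:-→d5:-→d6:-→d7:-→d8:-→d9:-→d10:-→d11:-→d12:H1→d13:-→d14:- -> H1
  + 202.0.0.0/8 (H3) depth=8
  lookup 202.0.3.59: bits 1100101000 walk d0:H2→d1:-→d2:-→d3:-→d4:-→d5:-→d6:-→d7:-→d8:H3→d9:-→d10:- -> H3
  + 202.48.0.0/12 (H5) depth=12
  + 197.136.140.0/23 (H0) depth=23
  + 197.136.140.14/32 (H4) depth=32
  lookup 226.161.0.156: bits 11 walk d0:H2→d1:-→d2:- -> H2
  - 197.128.0.0/12 clear@12
  - 197.136.140.0/23 clear@23

== LOOKUPS ==
["H6","no-route","H3","H3","H4","H4","H1","H4","H1","H3","H2"]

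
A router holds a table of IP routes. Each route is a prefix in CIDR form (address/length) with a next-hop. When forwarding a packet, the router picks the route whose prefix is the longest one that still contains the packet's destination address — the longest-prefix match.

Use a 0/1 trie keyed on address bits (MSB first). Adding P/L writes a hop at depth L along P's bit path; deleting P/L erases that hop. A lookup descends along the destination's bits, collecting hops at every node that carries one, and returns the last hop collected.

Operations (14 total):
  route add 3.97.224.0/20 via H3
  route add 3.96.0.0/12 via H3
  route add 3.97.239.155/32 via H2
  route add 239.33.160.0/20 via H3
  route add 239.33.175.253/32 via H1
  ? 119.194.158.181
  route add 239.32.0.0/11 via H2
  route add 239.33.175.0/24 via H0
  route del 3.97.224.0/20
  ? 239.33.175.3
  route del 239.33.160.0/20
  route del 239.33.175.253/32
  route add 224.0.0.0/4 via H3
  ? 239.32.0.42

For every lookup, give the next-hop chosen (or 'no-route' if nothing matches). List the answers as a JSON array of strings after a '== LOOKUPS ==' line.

Process each operation:
  + 3.97.224.0/20 (H3) depth=20
  + 3.96.0.0/12 (H3) depth=12
  + 3.97.239.155/32 (H2) depth=32
  + 239.33.160.0/20 (H3) depth=20
  + 239.33.175.253/32 (H1) depth=32
  Q 119.194.158.181: descend 0 ; hops seen [∅] ; pick no-route
  + 239.32.0.0/11 (H2) depth=11
  + 239.33.175.0/24 (H0) depth=24
  del 3.97.224.0/20 (clear depth 20)
  Q 239.33.175.3: descend 111011110010000110101111 ; hops seen [H2,H3,H0] ; pick H0
  del 239.33.160.0/20 (clear depth 20)
  del 239.33.175.253/32 (clear depth 32)
  + 224.0.0.0/4 (H3) depth=4
  Q 239.32.0.42: descend 111011110010000 ; hops seen [H3,H2] ; pick H2

== LOOKUPS ==
["no-route","H0","H2"]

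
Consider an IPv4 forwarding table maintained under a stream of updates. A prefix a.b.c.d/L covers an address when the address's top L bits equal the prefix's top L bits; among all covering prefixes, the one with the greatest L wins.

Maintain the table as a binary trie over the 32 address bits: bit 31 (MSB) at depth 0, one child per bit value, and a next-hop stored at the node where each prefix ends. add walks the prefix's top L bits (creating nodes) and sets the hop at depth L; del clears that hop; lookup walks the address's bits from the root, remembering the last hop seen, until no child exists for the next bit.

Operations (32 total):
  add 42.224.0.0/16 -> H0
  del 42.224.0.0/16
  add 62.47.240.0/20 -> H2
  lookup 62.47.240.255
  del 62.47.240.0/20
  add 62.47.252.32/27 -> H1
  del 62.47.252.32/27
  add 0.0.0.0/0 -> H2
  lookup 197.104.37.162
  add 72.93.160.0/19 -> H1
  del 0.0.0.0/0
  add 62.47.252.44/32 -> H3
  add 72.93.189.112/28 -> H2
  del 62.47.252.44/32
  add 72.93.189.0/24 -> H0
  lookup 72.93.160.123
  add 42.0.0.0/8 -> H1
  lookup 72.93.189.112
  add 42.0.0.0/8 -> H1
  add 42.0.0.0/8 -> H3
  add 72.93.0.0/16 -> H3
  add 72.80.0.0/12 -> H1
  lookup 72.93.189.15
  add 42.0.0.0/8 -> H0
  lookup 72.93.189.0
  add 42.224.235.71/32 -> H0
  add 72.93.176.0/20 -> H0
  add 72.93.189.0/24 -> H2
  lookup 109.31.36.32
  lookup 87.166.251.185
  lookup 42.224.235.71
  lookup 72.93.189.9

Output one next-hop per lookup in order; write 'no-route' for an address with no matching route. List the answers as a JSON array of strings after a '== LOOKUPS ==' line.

Trace:
  + 42.224.0.0/16 (H0) depth=16
  - 42.224.0.0/16 clear@16
  + 62.47.240.0/20 (H2) depth=20
  ? 62.47.240.255  path d0:-→d1:-→d2:-→d3:-→d4:-→d5:-→d6:-→d7:-→d8:-→d9:-→d10:-→d11:-→d12:-→d13:-→d14:-→d15:-→d16:-→d17:-→d18:-→d19:-→d20:H2  best=H2
  - 62.47.240.0/20 clear@20
  + 62.47.252.32/27 (H1) depth=27
  - 62.47.252.32/27 clear@27
  + 0.0.0.0/0 (H2) depth=0
  ? 197.104.37.162  path d0:H2  best=H2
  + 72.93.160.0/19 (H1) depth=19
  - 0.0.0.0/0 clear@0
  + 62.47.252.44/32 (H3) depth=32
  + 72.93.189.112/28 (H2) depth=28
  - 62.47.252.44/32 clear@32
  + 72.93.189.0/24 (H0) depth=24
  ? 72.93.160.123  path d0:-→d1:-→d2:-→d3:-→d4:-→d5:-→d6:-→d7:-→d8:-→d9:-→d10:-→d11:-→d12:-→d13:-→d14:-→d15:-→d16:-→d17:-→d18:-→d19:H1  best=H1
  + 42.0.0.0/8 (H1) depth=8
  ? 72.93.189.112  path d0:-→d1:-→d2:-→d3:-→d4:-→d5:-→d6:-→d7:-→d8:-→d9:-→d10:-→d11:-→d12:-→d13:-→d14:-→d15:-→d16:-→d17:-→d18:-→d19:H1→d20:-→d21:-→d22:-→d23:-→d24:H0→d25:-→d26:-→d27:-→d28:H2  best=H2
  + 42.0.0.0/8 (H1) depth=8
  + 42.0.0.0/8 (H3) depth=8
  + 72.93.0.0/16 (H3) depth=16
  + 72.80.0.0/12 (H1) depth=12
  ? 72.93.189.15  path d0:-→d1:-→d2:-→d3:-→d4:-→d5:-→d6:-→d7:-→d8:-→d9:-→d10:-→d11:-→d12:H1→d13:-→d14:-→d15:-→d16:H3→d17:-→d18:-→d19:H1→d20:-→d21:-→d22:-→d23:-→d24:H0→d25:-  best=H0
  + 42.0.0.0/8 (H0) depth=8
  ? 72.93.189.0  path d0:-→d1:-→d2:-→d3:-→d4:-→d5:-→d6:-→d7:-→d8:-→d9:-→d10:-→d11:-→d12:H1→d13:-→d14:-→d15:-→d16:H3→d17:-→d18:-→d19:H1→d20:-→d21:-→d22:-→d23:-→d24:H0→d25:-  best=H0
  + 42.224.235.71/32 (H0) depth=32
  + 72.93.176.0/20 (H0) depth=20
  + 72.93.189.0/24 (H2) depth=24
  ? 109.31.36.32  path d0:-→d1:-→d2:-  best=no-route
  ? 87.166.251.185  path d0:-→d1:-→d2:-→d3:-  best=no-route
  ? 42.224.235.71  path d0:-→d1:-→d2:-→d3:-→d4:-→d5:-→d6:-→d7:-→d8:H0→d9:-→d10:-→d11:-→d12:-→d13:-→d14:-→d15:-→d16:-→d17:-→d18:-→d19:-→d20:-→d21:-→d22:-→d23:-→d24:-→d25:-→d26:-→d27:-→d28:-→d29:-→d30:-→d31:-→d32:H0  best=H0
  ? 72.93.189.9  path d0:-→d1:-→d2:-→d3:-→d4:-→d5:-→d6:-→d7:-→d8:-→d9:-→d10:-→d11:-→d12:H1→d13:-→d14:-→d15:-→d16:H3→d17:-→d18:-→d19:H1→d20:H0→d21:-→d22:-→d23:-→d24:H2→d25:-  best=H2

== LOOKUPS ==
["H2","H2","H1","H2","H0","H0","no-route","no-route","H0","H2"]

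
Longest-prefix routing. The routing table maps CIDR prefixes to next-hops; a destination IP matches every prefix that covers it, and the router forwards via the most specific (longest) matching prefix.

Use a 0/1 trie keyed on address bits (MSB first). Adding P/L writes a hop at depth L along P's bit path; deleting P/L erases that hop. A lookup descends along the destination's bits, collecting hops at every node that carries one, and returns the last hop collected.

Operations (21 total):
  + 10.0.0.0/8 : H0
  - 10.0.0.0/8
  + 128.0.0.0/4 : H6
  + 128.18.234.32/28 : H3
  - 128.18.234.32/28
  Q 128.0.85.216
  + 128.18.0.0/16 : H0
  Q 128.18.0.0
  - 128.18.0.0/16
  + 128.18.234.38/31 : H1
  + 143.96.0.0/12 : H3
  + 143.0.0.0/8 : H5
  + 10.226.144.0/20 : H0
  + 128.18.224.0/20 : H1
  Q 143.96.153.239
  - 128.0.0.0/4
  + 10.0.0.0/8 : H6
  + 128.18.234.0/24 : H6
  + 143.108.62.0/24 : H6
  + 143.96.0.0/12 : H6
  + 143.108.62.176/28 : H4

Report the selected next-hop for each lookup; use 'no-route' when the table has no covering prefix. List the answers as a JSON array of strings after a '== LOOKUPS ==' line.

Trace:
  + 10.0.0.0/8 (H0) depth=8
  - 10.0.0.0/8 clear@8
  + 128.0.0.0/4 (H6) depth=4
  + 128.18.234.32/28 (H3) depth=28
  - 128.18.234.32/28 clear@28
  Q 128.0.85.216: descend 10000000000 ; hops seen [H6] ; pick H6
  + 128.18.0.0/16 (H0) depth=16
  Q 128.18.0.0: descend 1000000000010010 ; hops seen [H6,H0] ; pick H0
  - 128.18.0.0/16 clear@16
  + 128.18.234.38/31 (H1) depth=31
  + 143.96.0.0/12 (H3) depth=12
  + 143.0.0.0/8 (H5) depth=8
  + 10.226.144.0/20 (H0) depth=20
  + 128.18.224.0/20 (H1) depth=20
  Q 143.96.153.239: descend 100011110110 ; hops seen [H6,H5,H3] ; pick H3
  - 128.0.0.0/4 clear@4
  + 10.0.0.0/8 (H6) depth=8
  + 128.18.234.0/24 (H6) depth=24
  + 143.108.62.0/24 (H6) depth=24
  + 143.96.0.0/12 (H6) depth=12
  + 143.108.62.176/28 (H4) depth=28

== LOOKUPS ==
["H6","H0","H3"]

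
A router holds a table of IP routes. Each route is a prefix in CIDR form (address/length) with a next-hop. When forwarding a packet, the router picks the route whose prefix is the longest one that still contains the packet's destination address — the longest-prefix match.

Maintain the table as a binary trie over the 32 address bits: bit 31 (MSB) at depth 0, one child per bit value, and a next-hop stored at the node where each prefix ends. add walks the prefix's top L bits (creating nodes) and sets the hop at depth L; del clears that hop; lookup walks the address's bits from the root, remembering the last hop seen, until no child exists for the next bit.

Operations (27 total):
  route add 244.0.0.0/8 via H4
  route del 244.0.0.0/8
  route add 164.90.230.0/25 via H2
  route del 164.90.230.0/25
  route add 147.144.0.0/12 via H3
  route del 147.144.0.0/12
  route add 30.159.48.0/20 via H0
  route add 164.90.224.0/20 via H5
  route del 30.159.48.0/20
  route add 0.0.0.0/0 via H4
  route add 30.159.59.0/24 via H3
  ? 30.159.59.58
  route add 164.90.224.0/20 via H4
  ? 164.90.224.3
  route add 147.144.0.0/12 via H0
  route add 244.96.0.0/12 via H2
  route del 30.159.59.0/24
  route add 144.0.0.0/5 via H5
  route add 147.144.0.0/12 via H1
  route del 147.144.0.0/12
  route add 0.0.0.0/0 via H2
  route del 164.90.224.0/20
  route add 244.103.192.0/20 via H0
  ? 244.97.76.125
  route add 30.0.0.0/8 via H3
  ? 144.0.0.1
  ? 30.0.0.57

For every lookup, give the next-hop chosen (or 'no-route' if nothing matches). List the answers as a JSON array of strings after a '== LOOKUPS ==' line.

Trace:
  + 244.0.0.0/8 (H4) depth=8
  del 244.0.0.0/8 (clear depth 8)
  + 164.90.230.0/25 (H2) depth=25
  del 164.90.230.0/25 (clear depth 25)
  + 147.144.0.0/12 (H3) depth=12
  del 147.144.0.0/12 (clear depth 12)
  + 30.159.48.0/20 (H0) depth=20
  + 164.90.224.0/20 (H5) depth=20
  del 30.159.48.0/20 (clear depth 20)
  + 0.0.0.0/0 (H4) depth=0
  + 30.159.59.0/24 (H3) depth=24
  ? 30.159.59.58  path d0:H4→d1:-→d2:-→d3:-→d4:-→d5:-→d6:-→d7:-→d8:-→d9:-→d10:-→d11:-→d12:-→d13:-→d14:-→d15:-→d16:-→d17:-→d18:-→d19:-→d20:-→d21:-→d22:-→d23:-→d24:H3  best=H3
  + 164.90.224.0/20 (H4) depth=20
  ? 164.90.224.3  path d0:H4→d1:-→d2:-→d3:-→d4:-→d5:-→d6:-→d7:-→d8:-→d9:-→d10:-→d11:-→d12:-→d13:-→d14:-→d15:-→d16:-→d17:-→d18:-→d19:-→d20:H4→d21:-  best=H4
  + 147.144.0.0/12 (H0) depth=12
  + 244.96.0.0/12 (H2) depth=12
  del 30.159.59.0/24 (clear depth 24)
  + 144.0.0.0/5 (H5) depth=5
  + 147.144.0.0/12 (H1) depth=12
  del 147.144.0.0/12 (clear depth 12)
  + 0.0.0.0/0 (H2) depth=0
  del 164.90.224.0/20 (clear depth 20)
  + 244.103.192.0/20 (H0) depth=20
  ? 244.97.76.125  path d0:H2→d1:-→d2:-→d3:-→d4:-→d5:-→d6:-→d7:-→d8:-→d9:-→d10:-→d11:-→d12:H2→d13:-  best=H2
  + 30.0.0.0/8 (H3) depth=8
  ? 144.0.0.1  path d0:H2→d1:-→d2:-→d3:-→d4:-→d5:H5→d6:-  best=H5
  ? 30.0.0.57  path d0:H2→d1:-→d2:-→d3:-→d4:-→d5:-→d6:-→d7:-→d8:H3  best=H3

== LOOKUPS ==
["H3","H4","H2","H5","H3"]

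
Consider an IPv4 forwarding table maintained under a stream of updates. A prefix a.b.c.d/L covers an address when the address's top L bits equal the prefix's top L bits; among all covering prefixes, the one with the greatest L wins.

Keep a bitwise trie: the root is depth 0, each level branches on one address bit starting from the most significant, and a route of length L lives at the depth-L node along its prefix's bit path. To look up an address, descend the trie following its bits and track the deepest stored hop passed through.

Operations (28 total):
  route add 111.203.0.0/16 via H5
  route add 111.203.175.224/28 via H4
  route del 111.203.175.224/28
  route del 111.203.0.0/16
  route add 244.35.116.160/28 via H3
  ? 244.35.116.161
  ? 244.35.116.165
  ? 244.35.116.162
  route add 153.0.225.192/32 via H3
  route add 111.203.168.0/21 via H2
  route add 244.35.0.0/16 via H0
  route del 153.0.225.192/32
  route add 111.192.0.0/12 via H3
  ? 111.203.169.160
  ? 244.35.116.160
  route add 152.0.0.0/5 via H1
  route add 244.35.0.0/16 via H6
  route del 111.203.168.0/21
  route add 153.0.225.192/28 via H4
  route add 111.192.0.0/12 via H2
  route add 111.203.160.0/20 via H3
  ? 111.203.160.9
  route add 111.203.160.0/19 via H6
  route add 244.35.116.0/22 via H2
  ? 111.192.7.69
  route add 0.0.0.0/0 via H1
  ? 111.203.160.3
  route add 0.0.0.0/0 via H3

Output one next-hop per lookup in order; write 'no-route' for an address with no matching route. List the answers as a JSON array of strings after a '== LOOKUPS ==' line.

Trace:
  + 111.203.0.0/16 (H5) depth=16
  + 111.203.175.224/28 (H4) depth=28
  - 111.203.175.224/28 clear@28
  - 111.203.0.0/16 clear@16
  + 244.35.116.160/28 (H3) depth=28
  Q 244.35.116.161: descend 1111010000100011011101001010 ; hops seen [H3] ; pick H3
  Q 244.35.116.165: descend 1111010000100011011101001010 ; hops seen [H3] ; pick H3
  Q 244.35.116.162: descend 1111010000100011011101001010 ; hops seen [H3] ; pick H3
  + 153.0.225.192/32 (H3) depth=32
  + 111.203.168.0/21 (H2) depth=21
  + 244.35.0.0/16 (H0) depth=16
  - 153.0.225.192/32 clear@32
  + 111.192.0.0/12 (H3) depth=12
  Q 111.203.169.160: descend 011011111100101110101 ; hops seen [H3,H2] ; pick H2
  Q 244.35.116.160: descend 1111010000100011011101001010 ; hops seen [H0,H3] ; pick H3
  + 152.0.0.0/5 (H1) depth=5
  + 244.35.0.0/16 (H6) depth=16
  - 111.203.168.0/21 clear@21
  + 153.0.225.192/28 (H4) depth=28
  + 111.192.0.0/12 (H2) depth=12
  + 111.203.160.0/20 (H3) depth=20
  Q 111.203.160.9: descend 01101111110010111010 ; hops seen [H2,H3] ; pick H3
  + 111.203.160.0/19 (H6) depth=19
  + 244.35.116.0/22 (H2) depth=22
  Q 111.192.7.69: descend 011011111100 ; hops seen [H2] ; pick H2
  + 0.0.0.0/0 (H1) depth=0
  Q 111.203.160.3: descend 01101111110010111010 ; hops seen [H1,H2,H6,H3] ; pick H3
  + 0.0.0.0/0 (H3) depth=0

== LOOKUPS ==
["H3","H3","H3","H2","H3","H3","H2","H3"]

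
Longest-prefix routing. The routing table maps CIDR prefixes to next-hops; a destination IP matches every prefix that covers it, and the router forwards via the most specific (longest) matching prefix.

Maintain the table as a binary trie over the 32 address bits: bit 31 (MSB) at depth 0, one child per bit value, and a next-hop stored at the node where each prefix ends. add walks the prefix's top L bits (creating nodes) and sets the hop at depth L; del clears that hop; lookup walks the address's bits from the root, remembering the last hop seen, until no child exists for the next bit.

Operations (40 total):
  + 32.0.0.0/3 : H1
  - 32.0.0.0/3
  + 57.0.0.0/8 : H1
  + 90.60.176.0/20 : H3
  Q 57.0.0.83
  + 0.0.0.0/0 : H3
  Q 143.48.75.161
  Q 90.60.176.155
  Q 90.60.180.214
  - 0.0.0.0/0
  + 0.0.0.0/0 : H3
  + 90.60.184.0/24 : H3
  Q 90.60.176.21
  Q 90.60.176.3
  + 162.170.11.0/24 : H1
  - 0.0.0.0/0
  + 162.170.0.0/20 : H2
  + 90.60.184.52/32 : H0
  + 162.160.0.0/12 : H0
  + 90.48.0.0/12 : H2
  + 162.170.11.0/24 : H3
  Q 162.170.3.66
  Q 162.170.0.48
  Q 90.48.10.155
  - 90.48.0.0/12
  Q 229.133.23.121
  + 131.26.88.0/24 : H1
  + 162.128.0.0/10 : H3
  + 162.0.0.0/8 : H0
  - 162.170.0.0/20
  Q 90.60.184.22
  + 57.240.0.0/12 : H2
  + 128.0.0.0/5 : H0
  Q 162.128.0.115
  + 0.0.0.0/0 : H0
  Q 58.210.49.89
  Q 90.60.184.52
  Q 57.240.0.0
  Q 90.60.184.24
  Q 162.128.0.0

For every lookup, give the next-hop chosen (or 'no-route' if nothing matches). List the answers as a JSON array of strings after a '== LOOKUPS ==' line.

Process each operation:
  + 32.0.0.0/3 (H1) depth=3
  del 32.0.0.0/3 (clear depth 3)
  + 57.0.0.0/8 (H1) depth=8
  + 90.60.176.0/20 (H3) depth=20
  Q 57.0.0.83: descend 00111001 ; hops seen [H1] ; pick H1
  + 0.0.0.0/0 (H3) depth=0
  Q 143.48.75.161: descend ε ; hops seen [H3] ; pick H3
  Q 90.60.176.155: descend 01011010001111001011 ; hops seen [H3,H3] ; pick H3
  Q 90.60.180.214: descend 01011010001111001011 ; hops seen [H3,H3] ; pick H3
  del 0.0.0.0/0 (clear depth 0)
  + 0.0.0.0/0 (H3) depth=0
  + 90.60.184.0/24 (H3) depth=24
  Q 90.60.176.21: descend 01011010001111001011 ; hops seen [H3,H3] ; pick H3
  Q 90.60.176.3: descend 01011010001111001011 ; hops seen [H3,H3] ; pick H3
  + 162.170.11.0/24 (H1) depth=24
  del 0.0.0.0/0 (clear depth 0)
  + 162.170.0.0/20 (H2) depth=20
  + 90.60.184.52/32 (H0) depth=32
  + 162.160.0.0/12 (H0) depth=12
  + 90.48.0.0/12 (H2) depth=12
  + 162.170.11.0/24 (H3) depth=24
  Q 162.170.3.66: descend 10100010101010100000 ; hops seen [H0,H2] ; pick H2
  Q 162.170.0.48: descend 10100010101010100000 ; hops seen [H0,H2] ; pick H2
  Q 90.48.10.155: descend 010110100011 ; hops seen [H2] ; pick H2
  del 90.48.0.0/12 (clear depth 12)
  Q 229.133.23.121: descend 1 ; hops seen [∅] ; pick no-route
  + 131.26.88.0/24 (H1) depth=24
  + 162.128.0.0/10 (H3) depth=10
  + 162.0.0.0/8 (H0) depth=8
  del 162.170.0.0/20 (clear depth 20)
  Q 90.60.184.22: descend 01011010001111001011100000 ; hops seen [H3,H3] ; pick H3
  + 57.240.0.0/12 (H2) depth=12
  + 128.0.0.0/5 (H0) depth=5
  Q 162.128.0.115: descend 1010001010 ; hops seen [H0,H3] ; pick H3
  + 0.0.0.0/0 (H0) depth=0
  Q 58.210.49.89: descend 001110 ; hops seen [H0] ; pick H0
  Q 90.60.184.52: descend 01011010001111001011100000110100 ; hops seen [H0,H3,H3,H0] ; pick H0
  Q 57.240.0.0: descend 001110011111 ; hops seen [H0,H1,H2] ; pick H2
  Q 90.60.184.24: descend 01011010001111001011100000 ; hops seen [H0,H3,H3] ; pick H3
  Q 162.128.0.0: descend 1010001010 ; hops seen [H0,H0,H3] ; pick H3

== LOOKUPS ==
["H1","H3","H3","H3","H3","H3","H2","H2","H2","no-route","H3","H3","H0","H0","H2","H3","H3"]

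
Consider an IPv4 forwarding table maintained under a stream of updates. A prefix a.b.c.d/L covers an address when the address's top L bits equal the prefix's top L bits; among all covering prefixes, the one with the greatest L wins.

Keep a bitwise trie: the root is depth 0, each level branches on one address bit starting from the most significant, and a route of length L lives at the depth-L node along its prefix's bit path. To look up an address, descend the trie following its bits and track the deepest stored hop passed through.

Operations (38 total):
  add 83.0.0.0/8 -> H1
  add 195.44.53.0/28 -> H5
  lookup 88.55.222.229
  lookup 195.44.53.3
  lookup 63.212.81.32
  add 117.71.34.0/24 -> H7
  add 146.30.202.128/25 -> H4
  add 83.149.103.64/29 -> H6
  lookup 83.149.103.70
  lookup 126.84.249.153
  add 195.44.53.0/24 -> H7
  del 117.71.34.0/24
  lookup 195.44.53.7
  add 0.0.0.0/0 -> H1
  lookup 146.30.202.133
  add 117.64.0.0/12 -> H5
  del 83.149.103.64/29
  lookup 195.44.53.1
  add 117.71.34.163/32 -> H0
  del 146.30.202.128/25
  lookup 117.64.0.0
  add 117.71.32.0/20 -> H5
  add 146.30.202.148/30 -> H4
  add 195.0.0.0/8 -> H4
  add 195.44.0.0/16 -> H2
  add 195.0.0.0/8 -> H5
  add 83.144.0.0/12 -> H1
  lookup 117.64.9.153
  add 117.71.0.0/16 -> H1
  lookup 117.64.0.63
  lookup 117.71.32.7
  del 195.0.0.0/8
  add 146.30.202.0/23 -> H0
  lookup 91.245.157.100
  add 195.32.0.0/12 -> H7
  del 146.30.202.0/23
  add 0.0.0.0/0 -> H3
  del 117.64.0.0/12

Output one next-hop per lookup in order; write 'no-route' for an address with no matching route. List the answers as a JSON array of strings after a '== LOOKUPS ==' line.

Trace:
  add 83.0.0.0/8 -> H1 at depth 8
  add 195.44.53.0/28 -> H5 at depth 28
  lookup 88.55.222.229: bits 0101 walk d0:-→d1:-→d2:-→d3:-→d4:- -> no-route
  lookup 195.44.53.3: bits 1100001100101100001101010000 walk d0:-→d1:-→d2:-→d3:-→d4:-→d5:-→d6:-→d7:-→d8:-→d9:-→d10:-→d11:-→d12:-→d13:-→d14:-→d15:-→d16:-→d17:-→d18:-→d19:-→d20:-→d21:-→d22:-→d23:-→d24:-→d25:-→d26:-→d27:-→d28:H5 -> H5
  lookup 63.212.81.32: bits 0 walk d0:-→d1:- -> no-route
  add 117.71.34.0/24 -> H7 at depth 24
  add 146.30.202.128/25 -> H4 at depth 25
  add 83.149.103.64/29 -> H6 at depth 29
  lookup 83.149.103.70: bits 01010011100101010110011101000 walk d0:-→d1:-→d2:-→d3:-→d4:-→d5:-→d6:-→d7:-→d8:H1→d9:-→d10:-→d11:-→d12:-→d13:-→d14:-→d15:-→d16:-→d17:-→d18:-→d19:-→d20:-→d21:-→d22:-→d23:-→d24:-→d25:-→d26:-→d27:-→d28:-→d29:H6 -> H6
  lookup 126.84.249.153: bits 0111 walk d0:-→d1:-→d2:-→d3:-→d4:- -> no-route
  add 195.44.53.0/24 -> H7 at depth 24
  - 117.71.34.0/24 clear@24
  lookup 195.44.53.7: bits 1100001100101100001101010000 walk d0:-→d1:-→d2:-→d3:-→d4:-→d5:-→d6:-→d7:-→d8:-→d9:-→d10:-→d11:-→d12:-→d13:-→d14:-→d15:-→d16:-→d17:-→d18:-→d19:-→d20:-→d21:-→d22:-→d23:-→d24:H7→d25:-→d26:-→d27:-→d28:H5 -> H5
  add 0.0.0.0/0 -> H1 at depth 0
  lookup 146.30.202.133: bits 1001001000011110110010101 walk d0:H1→d1:-→d2:-→d3:-→d4:-→d5:-→d6:-→d7:-→d8:-→d9:-→d10:-→d11:-→d12:-→d13:-→d14:-→d15:-→d16:-→d17:-→d18:-→d19:-→d20:-→d21:-→d22:-→d23:-→d24:-→d25:H4 -> H4
  add 117.64.0.0/12 -> H5 at depth 12
  - 83.149.103.64/29 clear@29
  lookup 195.44.53.1: bits 1100001100101100001101010000 walk d0:H1→d1:-→d2:-→d3:-→d4:-→d5:-→d6:-→d7:-→d8:-→d9:-→d10:-→d11:-→d12:-→d13:-→d14:-→d15:-→d16:-→d17:-→d18:-→d19:-→d20:-→d21:-→d22:-→d23:-→d24:H7→d25:-→d26:-→d27:-→d28:H5 -> H5
  add 117.71.34.163/32 -> H0 at depth 32
  - 146.30.202.128/25 clear@25
  lookup 117.64.0.0: bits 0111010101000 walk d0:H1→d1:-→d2:-→d3:-→d4:-→d5:-→d6:-→d7:-→d8:-→d9:-→d10:-→d11:-→d12:H5→d13:- -> H5
  add 117.71.32.0/20 -> H5 at depth 20
  add 146.30.202.148/30 -> H4 at depth 30
  add 195.0.0.0/8 -> H4 at depth 8
  add 195.44.0.0/16 -> H2 at depth 16
  add 195.0.0.0/8 -> H5 at depth 8
  add 83.144.0.0/12 -> H1 at depth 12
  lookup 117.64.9.153: bits 0111010101000 walk d0:H1→d1:-→d2:-→d3:-→d4:-→d5:-→d6:-→d7:-→d8:-→d9:-→d10:-→d11:-→d12:H5→d13:- -> H5
  add 117.71.0.0/16 -> H1 at depth 16
  lookup 117.64.0.63: bits 0111010101000 walk d0:H1→d1:-→d2:-→d3:-→d4:-→d5:-→d6:-→d7:-→d8:-→d9:-→d10:-→d11:-→d12:H5→d13:- -> H5
  lookup 117.71.32.7: bits 0111010101000111001000 walk d0:H1→d1:-→d2:-→d3:-→d4:-→d5:-→d6:-→d7:-→d8:-→d9:-→d10:-→d11:-→d12:H5→d13:-→d14:-→d15:-→d16:H1→d17:-→d18:-→d19:-→d20:H5→d21:-→d22:- -> H5
  - 195.0.0.0/8 clear@8
  add 146.30.202.0/23 -> H0 at depth 23
  lookup 91.245.157.100: bits 0101 walk d0:H1→d1:-→d2:-→d3:-→d4:- -> H1
  add 195.32.0.0/12 -> H7 at depth 12
  - 146.30.202.0/23 clear@23
  add 0.0.0.0/0 -> H3 at depth 0
  - 117.64.0.0/12 clear@12

== LOOKUPS ==
["no-route","H5","no-route","H6","no-route","H5","H4","H5","H5","H5","H5","H5","H1"]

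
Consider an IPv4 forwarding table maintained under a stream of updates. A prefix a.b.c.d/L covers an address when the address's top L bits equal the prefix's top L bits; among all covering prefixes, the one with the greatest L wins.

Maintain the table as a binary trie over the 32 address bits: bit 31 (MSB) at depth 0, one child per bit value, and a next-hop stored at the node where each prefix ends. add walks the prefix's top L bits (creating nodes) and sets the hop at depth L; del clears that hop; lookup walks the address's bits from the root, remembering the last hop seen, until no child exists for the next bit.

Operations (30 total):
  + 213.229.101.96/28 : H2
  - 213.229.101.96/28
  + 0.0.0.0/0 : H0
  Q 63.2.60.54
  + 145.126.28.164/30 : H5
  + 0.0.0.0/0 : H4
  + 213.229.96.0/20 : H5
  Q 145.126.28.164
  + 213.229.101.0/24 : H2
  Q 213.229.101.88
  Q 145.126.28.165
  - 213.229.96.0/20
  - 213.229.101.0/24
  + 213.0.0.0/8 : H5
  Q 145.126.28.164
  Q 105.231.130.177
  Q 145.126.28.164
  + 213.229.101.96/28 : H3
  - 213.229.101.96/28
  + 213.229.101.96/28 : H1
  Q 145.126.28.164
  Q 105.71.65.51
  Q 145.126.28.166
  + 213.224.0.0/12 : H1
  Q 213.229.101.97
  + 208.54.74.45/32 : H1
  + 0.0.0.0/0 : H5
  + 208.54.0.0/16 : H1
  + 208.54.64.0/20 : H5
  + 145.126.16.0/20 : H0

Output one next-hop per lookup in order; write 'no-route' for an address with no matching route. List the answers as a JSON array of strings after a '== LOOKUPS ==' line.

Trace:
  add 213.229.101.96/28 -> H2 at depth 28
  del 213.229.101.96/28 (clear depth 28)
  add 0.0.0.0/0 -> H0 at depth 0
  Q 63.2.60.54: descend ε ; hops seen [H0] ; pick H0
  add 145.126.28.164/30 -> H5 at depth 30
  add 0.0.0.0/0 -> H4 at depth 0
  add 213.229.96.0/20 -> H5 at depth 20
  Q 145.126.28.164: descend 100100010111111000011100101001 ; hops seen [H4,H5] ; pick H5
  add 213.229.101.0/24 -> H2 at depth 24
  Q 213.229.101.88: descend 11010101111001010110010101 ; hops seen [H4,H5,H2] ; pick H2
  Q 145.126.28.165: descend 100100010111111000011100101001 ; hops seen [H4,H5] ; pick H5
  del 213.229.96.0/20 (clear depth 20)
  del 213.229.101.0/24 (clear depth 24)
  add 213.0.0.0/8 -> H5 at depth 8
  Q 145.126.28.164: descend 100100010111111000011100101001 ; hops seen [H4,H5] ; pick H5
  Q 105.231.130.177: descend ε ; hops seen [H4] ; pick H4
  Q 145.126.28.164: descend 100100010111111000011100101001 ; hops seen [H4,H5] ; pick H5
  add 213.229.101.96/28 -> H3 at depth 28
  del 213.229.101.96/28 (clear depth 28)
  add 213.229.101.96/28 -> H1 at depth 28
  Q 145.126.28.164: descend 100100010111111000011100101001 ; hops seen [H4,H5] ; pick H5
  Q 105.71.65.51: descend ε ; hops seen [H4] ; pick H4
  Q 145.126.28.166: descend 100100010111111000011100101001 ; hops seen [H4,H5] ; pick H5
  add 213.224.0.0/12 -> H1 at depth 12
  Q 213.229.101.97: descend 1101010111100101011001010110 ; hops seen [H4,H5,H1,H1] ; pick H1
  add 208.54.74.45/32 -> H1 at depth 32
  add 0.0.0.0/0 -> H5 at depth 0
  add 208.54.0.0/16 -> H1 at depth 16
  add 208.54.64.0/20 -> H5 at depth 20
  add 145.126.16.0/20 -> H0 at depth 20

== LOOKUPS ==
["H0","H5","H2","H5","H5","H4","H5","H5","H4","H5","H1"]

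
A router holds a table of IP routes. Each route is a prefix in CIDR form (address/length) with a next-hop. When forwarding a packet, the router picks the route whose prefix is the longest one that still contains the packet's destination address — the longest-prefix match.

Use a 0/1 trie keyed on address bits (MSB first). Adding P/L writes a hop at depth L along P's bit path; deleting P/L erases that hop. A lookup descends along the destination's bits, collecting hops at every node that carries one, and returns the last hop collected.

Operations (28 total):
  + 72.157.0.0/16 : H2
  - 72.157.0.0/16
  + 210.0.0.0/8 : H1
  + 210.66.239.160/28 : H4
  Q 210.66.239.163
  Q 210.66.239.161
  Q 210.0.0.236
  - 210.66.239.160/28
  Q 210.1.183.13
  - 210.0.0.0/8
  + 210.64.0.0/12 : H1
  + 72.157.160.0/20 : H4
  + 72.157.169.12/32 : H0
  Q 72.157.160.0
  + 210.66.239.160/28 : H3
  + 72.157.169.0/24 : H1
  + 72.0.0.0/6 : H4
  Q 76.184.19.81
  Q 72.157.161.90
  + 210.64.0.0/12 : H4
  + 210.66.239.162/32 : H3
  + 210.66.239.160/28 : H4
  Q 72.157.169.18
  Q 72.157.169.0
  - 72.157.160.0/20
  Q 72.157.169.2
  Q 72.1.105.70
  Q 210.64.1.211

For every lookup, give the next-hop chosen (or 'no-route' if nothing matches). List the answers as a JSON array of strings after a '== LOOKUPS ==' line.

Trace:
  add 72.157.0.0/16 -> H2 at depth 16
  - 72.157.0.0/16 clear@16
  add 210.0.0.0/8 -> H1 at depth 8
  add 210.66.239.160/28 -> H4 at depth 28
  ? 210.66.239.163  path d0:-→d1:-→d2:-→d3:-→d4:-→d5:-→d6:-→d7:-→d8:H1→d9:-→d10:-→d11:-→d12:-→d13:-→d14:-→d15:-→d16:-→d17:-→d18:-→d19:-→d20:-→d21:-→d22:-→d23:-→d24:-→d25:-→d26:-→d27:-→d28:H4  best=H4
  ? 210.66.239.161  path d0:-→d1:-→d2:-→d3:-→d4:-→d5:-→d6:-→d7:-→d8:H1→d9:-→d10:-→d11:-→d12:-→d13:-→d14:-→d15:-→d16:-→d17:-→d18:-→d19:-→d20:-→d21:-→d22:-→d23:-→d24:-→d25:-→d26:-→d27:-→d28:H4  best=H4
  ? 210.0.0.236  path d0:-→d1:-→d2:-→d3:-→d4:-→d5:-→d6:-→d7:-→d8:H1→d9:-  best=H1
  - 210.66.239.160/28 clear@28
  ? 210.1.183.13  path d0:-→d1:-→d2:-→d3:-→d4:-→d5:-→d6:-→d7:-→d8:H1→d9:-  best=H1
  - 210.0.0.0/8 clear@8
  add 210.64.0.0/12 -> H1 at depth 12
  add 72.157.160.0/20 -> H4 at depth 20
  add 72.157.169.12/32 -> H0 at depth 32
  ? 72.157.160.0  path d0:-→d1:-→d2:-→d3:-→d4:-→d5:-→d6:-→d7:-→d8:-→d9:-→d10:-→d11:-→d12:-→d13:-→d14:-→d15:-→d16:-→d17:-→d18:-→d19:-→d20:H4  best=H4
  add 210.66.239.160/28 -> H3 at depth 28
  add 72.157.169.0/24 -> H1 at depth 24
  add 72.0.0.0/6 -> H4 at depth 6
  ? 76.184.19.81  path d0:-→d1:-→d2:-→d3:-→d4:-→d5:-  best=no-route
  ? 72.157.161.90  path d0:-→d1:-→d2:-→d3:-→d4:-→d5:-→d6:H4→d7:-→d8:-→d9:-→d10:-→d11:-→d12:-→d13:-→d14:-→d15:-→d16:-→d17:-→d18:-→d19:-→d20:H4  best=H4
  add 210.64.0.0/12 -> H4 at depth 12
  add 210.66.239.162/32 -> H3 at depth 32
  add 210.66.239.160/28 -> H4 at depth 28
  ? 72.157.169.18  path d0:-→d1:-→d2:-→d3:-→d4:-→d5:-→d6:H4→d7:-→d8:-→d9:-→d10:-→d11:-→d12:-→d13:-→d14:-→d15:-→d16:-→d17:-→d18:-→d19:-→d20:H4→d21:-→d22:-→d23:-→d24:H1→d25:-→d26:-→d27:-  best=H1
  ? 72.157.169.0  path d0:-→d1:-→d2:-→d3:-→d4:-→d5:-→d6:H4→d7:-→d8:-→d9:-→d10:-→d11:-→d12:-→d13:-→d14:-→d15:-→d16:-→d17:-→d18:-→d19:-→d20:H4→d21:-→d22:-→d23:-→d24:H1→d25:-→d26:-→d27:-→d28:-  best=H1
  - 72.157.160.0/20 clear@20
  ? 72.157.169.2  path d0:-→d1:-→d2:-→d3:-→d4:-→d5:-→d6:H4→d7:-→d8:-→d9:-→d10:-→d11:-→d12:-→d13:-→d14:-→d15:-→d16:-→d17:-→d18:-→d19:-→d20:-→d21:-→d22:-→d23:-→d24:H1→d25:-→d26:-→d27:-→d28:-  best=H1
  ? 72.1.105.70  path d0:-→d1:-→d2:-→d3:-→d4:-→d5:-→d6:H4→d7:-→d8:-  best=H4
  ? 210.64.1.211  path d0:-→d1:-→d2:-→d3:-→d4:-→d5:-→d6:-→d7:-→d8:-→d9:-→d10:-→d11:-→d12:H4→d13:-→d14:-  best=H4

== LOOKUPS ==
["H4","H4","H1","H1","H4","no-route","H4","H1","H1","H1","H4","H4"]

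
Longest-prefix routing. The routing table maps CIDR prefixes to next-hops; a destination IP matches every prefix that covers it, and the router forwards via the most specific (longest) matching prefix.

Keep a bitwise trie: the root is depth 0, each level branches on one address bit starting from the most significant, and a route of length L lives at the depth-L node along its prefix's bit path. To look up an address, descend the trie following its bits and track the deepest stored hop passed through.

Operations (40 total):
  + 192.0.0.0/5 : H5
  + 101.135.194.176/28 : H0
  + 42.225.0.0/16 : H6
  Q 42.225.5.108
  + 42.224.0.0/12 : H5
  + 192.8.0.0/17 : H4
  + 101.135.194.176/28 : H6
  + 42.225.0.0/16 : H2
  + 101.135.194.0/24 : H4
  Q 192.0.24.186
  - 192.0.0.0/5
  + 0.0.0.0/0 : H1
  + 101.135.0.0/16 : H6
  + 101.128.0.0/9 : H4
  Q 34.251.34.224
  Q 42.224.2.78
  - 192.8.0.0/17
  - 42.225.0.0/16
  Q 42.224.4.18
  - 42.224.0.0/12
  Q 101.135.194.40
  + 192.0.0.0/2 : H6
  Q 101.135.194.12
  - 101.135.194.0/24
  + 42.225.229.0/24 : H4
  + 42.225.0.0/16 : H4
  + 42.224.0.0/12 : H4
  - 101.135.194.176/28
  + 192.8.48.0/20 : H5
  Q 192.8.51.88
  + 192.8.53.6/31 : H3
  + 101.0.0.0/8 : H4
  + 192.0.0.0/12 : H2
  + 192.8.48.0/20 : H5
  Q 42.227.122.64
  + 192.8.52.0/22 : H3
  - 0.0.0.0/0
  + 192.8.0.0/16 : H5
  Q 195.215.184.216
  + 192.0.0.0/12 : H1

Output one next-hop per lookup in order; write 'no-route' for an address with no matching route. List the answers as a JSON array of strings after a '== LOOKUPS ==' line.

Trace:
  + 192.0.0.0/5 (H5) depth=5
  + 101.135.194.176/28 (H0) depth=28
  + 42.225.0.0/16 (H6) depth=16
  lookup 42.225.5.108: bits 0010101011100001 walk d0:-→d1:-→d2:-→d3:-→d4:-→d5:-→d6:-→d7:-→d8:-→d9:-→d10:-→d11:-→d12:-→d13:-→d14:-→d15:-→d16:H6 -> H6
  + 42.224.0.0/12 (H5) depth=12
  + 192.8.0.0/17 (H4) depth=17
  + 101.135.194.176/28 (H6) depth=28
  + 42.225.0.0/16 (H2) depth=16
  + 101.135.194.0/24 (H4) depth=24
  lookup 192.0.24.186: bits 110000000000 walk d0:-→d1:-→d2:-→d3:-→d4:-→d5:H5→d6:-→d7:-→d8:-→d9:-→d10:-→d11:-→d12:- -> H5
  del 192.0.0.0/5 (clear depth 5)
  + 0.0.0.0/0 (H1) depth=0
  + 101.135.0.0/16 (H6) depth=16
  + 101.128.0.0/9 (H4) depth=9
  lookup 34.251.34.224: bits 0010 walk d0:H1→d1:-→d2:-→d3:-→d4:- -> H1
  lookup 42.224.2.78: bits 001010101110000 walk d0:H1→d1:-→d2:-→d3:-→d4:-→d5:-→d6:-→d7:-→d8:-→d9:-→d10:-→d11:-→d12:H5→d13:-→d14:-→d15:- -> H5
  del 192.8.0.0/17 (clear depth 17)
  del 42.225.0.0/16 (clear depth 16)
  lookup 42.224.4.18: bits 001010101110000 walk d0:H1→d1:-→d2:-→d3:-→d4:-→d5:-→d6:-→d7:-→d8:-→d9:-→d10:-→d11:-→d12:H5→d13:-→d14:-→d15:- -> H5
  del 42.224.0.0/12 (clear depth 12)
  lookup 101.135.194.40: bits 011001011000011111000010 walk d0:H1→d1:-→d2:-→d3:-→d4:-→d5:-→d6:-→d7:-→d8:-→d9:H4→d10:-→d11:-→d12:-→d13:-→d14:-→d15:-→d16:H6→d17:-→d18:-→d19:-→d20:-→d21:-→d22:-→d23:-→d24:H4 -> H4
  + 192.0.0.0/2 (H6) depth=2
  lookup 101.135.194.12: bits 011001011000011111000010 walk d0:H1→d1:-→d2:-→d3:-→d4:-→d5:-→d6:-→d7:-→d8:-→d9:H4→d10:-→d11:-→d12:-→d13:-→d14:-→d15:-→d16:H6→d17:-→d18:-→d19:-→d20:-→d21:-→d22:-→d23:-→d24:H4 -> H4
  del 101.135.194.0/24 (clear depth 24)
  + 42.225.229.0/24 (H4) depth=24
  + 42.225.0.0/16 (H4) depth=16
  + 42.224.0.0/12 (H4) depth=12
  del 101.135.194.176/28 (clear depth 28)
  + 192.8.48.0/20 (H5) depth=20
  lookup 192.8.51.88: bits 11000000000010000011 walk d0:H1→d1:-→d2:H6→d3:-→d4:-→d5:-→d6:-→d7:-→d8:-→d9:-→d10:-→d11:-→d12:-→d13:-→d14:-→d15:-→d16:-→d17:-→d18:-→d19:-→d20:H5 -> H5
  + 192.8.53.6/31 (H3) depth=31
  + 101.0.0.0/8 (H4) depth=8
  + 192.0.0.0/12 (H2) depth=12
  + 192.8.48.0/20 (H5) depth=20
  lookup 42.227.122.64: bits 00101010111000 walk d0:H1→d1:-→d2:-→d3:-→d4:-→d5:-→d6:-→d7:-→d8:-→d9:-→d10:-→d11:-→d12:H4→d13:-→d14:- -> H4
  + 192.8.52.0/22 (H3) depth=22
  del 0.0.0.0/0 (clear depth 0)
  + 192.8.0.0/16 (H5) depth=16
  lookup 195.215.184.216: bits 110000 walk d0:-→d1:-→d2:H6→d3:-→d4:-→d5:-→d6:- -> H6
  + 192.0.0.0/12 (H1) depth=12

== LOOKUPS ==
["H6","H5","H1","H5","H5","H4","H4","H5","H4","H6"]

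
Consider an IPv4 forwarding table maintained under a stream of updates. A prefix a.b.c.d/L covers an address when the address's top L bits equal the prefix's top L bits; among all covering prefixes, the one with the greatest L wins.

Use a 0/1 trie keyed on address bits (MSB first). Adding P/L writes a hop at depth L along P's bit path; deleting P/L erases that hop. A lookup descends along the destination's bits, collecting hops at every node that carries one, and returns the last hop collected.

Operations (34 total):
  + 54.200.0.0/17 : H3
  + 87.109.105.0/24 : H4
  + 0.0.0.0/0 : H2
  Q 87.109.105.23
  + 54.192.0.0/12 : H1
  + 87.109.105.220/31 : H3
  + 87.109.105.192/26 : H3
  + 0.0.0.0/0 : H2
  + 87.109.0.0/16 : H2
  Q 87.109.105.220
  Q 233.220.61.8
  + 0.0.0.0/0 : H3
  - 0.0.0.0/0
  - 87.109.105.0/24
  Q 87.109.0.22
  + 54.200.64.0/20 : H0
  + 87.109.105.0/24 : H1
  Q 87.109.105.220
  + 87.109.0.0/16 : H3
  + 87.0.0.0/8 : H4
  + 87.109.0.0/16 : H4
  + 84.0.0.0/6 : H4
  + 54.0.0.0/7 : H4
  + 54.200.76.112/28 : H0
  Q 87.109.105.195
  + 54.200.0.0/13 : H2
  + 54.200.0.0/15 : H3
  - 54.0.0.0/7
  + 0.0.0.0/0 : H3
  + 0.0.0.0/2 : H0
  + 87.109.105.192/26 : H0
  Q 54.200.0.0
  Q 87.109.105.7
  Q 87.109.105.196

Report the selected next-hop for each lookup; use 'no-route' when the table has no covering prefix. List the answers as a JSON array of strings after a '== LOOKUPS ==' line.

Trace:
  add 54.200.0.0/17 -> H3 at depth 17
  add 87.109.105.0/24 -> H4 at depth 24
  add 0.0.0.0/0 -> H2 at depth 0
  ? 87.109.105.23  path d0:H2→d1:-→d2:-→d3:-→d4:-→d5:-→d6:-→d7:-→d8:-→d9:-→d10:-→d11:-→d12:-→d13:-→d14:-→d15:-→d16:-→d17:-→d18:-→d19:-→d20:-→d21:-→d22:-→d23:-→d24:H4  best=H4
  add 54.192.0.0/12 -> H1 at depth 12
  add 87.109.105.220/31 -> H3 at depth 31
  add 87.109.105.192/26 -> H3 at depth 26
  add 0.0.0.0/0 -> H2 at depth 0
  add 87.109.0.0/16 -> H2 at depth 16
  ? 87.109.105.220  path d0:H2→d1:-→d2:-→d3:-→d4:-→d5:-→d6:-→d7:-→d8:-→d9:-→d10:-→d11:-→d12:-→d13:-→d14:-→d15:-→d16:H2→d17:-→d18:-→d19:-→d20:-→d21:-→d22:-→d23:-→d24:H4→d25:-→d26:H3→d27:-→d28:-→d29:-→d30:-→d31:H3  best=H3
  ? 233.220.61.8  path d0:H2  best=H2
  add 0.0.0.0/0 -> H3 at depth 0
  - 0.0.0.0/0 clear@0
  - 87.109.105.0/24 clear@24
  ? 87.109.0.22  path d0:-→d1:-→d2:-→d3:-→d4:-→d5:-→d6:-→d7:-→d8:-→d9:-→d10:-→d11:-→d12:-→d13:-→d14:-→d15:-→d16:H2→d17:-  best=H2
  add 54.200.64.0/20 -> H0 at depth 20
  add 87.109.105.0/24 -> H1 at depth 24
  ? 87.109.105.220  path d0:-→d1:-→d2:-→d3:-→d4:-→d5:-→d6:-→d7:-→d8:-→d9:-→d10:-→d11:-→d12:-→d13:-→d14:-→d15:-→d16:H2→d17:-→d18:-→d19:-→d20:-→d21:-→d22:-→d23:-→d24:H1→d25:-→d26:H3→d27:-→d28:-→d29:-→d30:-→d31:H3  best=H3
  add 87.109.0.0/16 -> H3 at depth 16
  add 87.0.0.0/8 -> H4 at depth 8
  add 87.109.0.0/16 -> H4 at depth 16
  add 84.0.0.0/6 -> H4 at depth 6
  add 54.0.0.0/7 -> H4 at depth 7
  add 54.200.76.112/28 -> H0 at depth 28
  ? 87.109.105.195  path d0:-→d1:-→d2:-→d3:-→d4:-→d5:-→d6:H4→d7:-→d8:H4→d9:-→d10:-→d11:-→d12:-→d13:-→d14:-→d15:-→d16:H4→d17:-→d18:-→d19:-→d20:-→d21:-→d22:-→d23:-→d24:H1→d25:-→d26:H3→d27:-  best=H3
  add 54.200.0.0/13 -> H2 at depth 13
  add 54.200.0.0/15 -> H3 at depth 15
  - 54.0.0.0/7 clear@7
  add 0.0.0.0/0 -> H3 at depth 0
  add 0.0.0.0/2 -> H0 at depth 2
  add 87.109.105.192/26 -> H0 at depth 26
  ? 54.200.0.0  path d0:H3→d1:-→d2:H0→d3:-→d4:-→d5:-→d6:-→d7:-→d8:-→d9:-→d10:-→d11:-→d12:H1→d13:H2→d14:-→d15:H3→d16:-→d17:H3  best=H3
  ? 87.109.105.7  path d0:H3→d1:-→d2:-→d3:-→d4:-→d5:-→d6:H4→d7:-→d8:H4→d9:-→d10:-→d11:-→d12:-→d13:-→d14:-→d15:-→d16:H4→d17:-→d18:-→d19:-→d20:-→d21:-→d22:-→d23:-→d24:H1  best=H1
  ? 87.109.105.196  path d0:H3→d1:-→d2:-→d3:-→d4:-→d5:-→d6:H4→d7:-→d8:H4→d9:-→d10:-→d11:-→d12:-→d13:-→d14:-→d15:-→d16:H4→d17:-→d18:-→d19:-→d20:-→d21:-→d22:-→d23:-→d24:H1→d25:-→d26:H0→d27:-  best=H0

== LOOKUPS ==
["H4","H3","H2","H2","H3","H3","H3","H1","H0"]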